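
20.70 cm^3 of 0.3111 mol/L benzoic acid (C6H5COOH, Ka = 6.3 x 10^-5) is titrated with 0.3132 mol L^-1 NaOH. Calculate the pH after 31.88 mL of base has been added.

12.83

n(acid) = 0.3111 x 0.02070 = 0.006440 mol; n(NaOH) added = 0.3132 x 0.03188 = 0.009985 mol.
Base is in excess by 0.009985 - 0.006440 = 0.003545 mol in a total volume of 0.05258 L.
[OH^-] = 0.003545/0.05258 = 0.06742 M, so pOH = 1.17 and pH = 14.00 - 1.17 = 12.83.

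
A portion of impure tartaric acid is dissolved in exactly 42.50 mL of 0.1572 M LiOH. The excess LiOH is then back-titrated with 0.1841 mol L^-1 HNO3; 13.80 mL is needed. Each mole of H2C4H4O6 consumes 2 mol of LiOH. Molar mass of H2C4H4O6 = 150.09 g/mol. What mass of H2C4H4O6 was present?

Total n(LiOH) added = 0.1572 x 0.04250 = 0.006681 mol.
n(HNO3) used = 0.1841 x 0.01380 = 0.002541 mol, which equals the excess n(LiOH).
So n(LiOH) consumed by the sample = 0.006681 - 0.002541 = 0.004140 mol.
n(H2C4H4O6) = 0.004140 / 2 = 0.002070 mol.
mass = 0.002070 mol x 150.09 g/mol = 0.311 g.

0.311 g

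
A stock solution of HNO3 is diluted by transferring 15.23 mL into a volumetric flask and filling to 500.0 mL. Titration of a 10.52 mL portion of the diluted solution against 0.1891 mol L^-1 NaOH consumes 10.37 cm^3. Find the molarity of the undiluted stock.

n(NaOH) = 0.1891 x 0.01037 = 0.001961 mol.
n(HNO3) in the aliquot = 0.001961 mol.
[diluted HNO3] = 0.001961 / 0.01052 = 0.1864 M.
Dilution factor = 500.0/15.23 = 32.83, so [stock] = 0.1864 x 32.83 = 6.12 M.

6.12 M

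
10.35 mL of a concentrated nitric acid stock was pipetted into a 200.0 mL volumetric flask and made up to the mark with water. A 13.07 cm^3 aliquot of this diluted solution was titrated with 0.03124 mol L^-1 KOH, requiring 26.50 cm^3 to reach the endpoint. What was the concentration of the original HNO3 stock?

1.22 M

n(KOH) = 0.03124 x 0.02650 = 0.0008279 mol.
n(HNO3) in the aliquot = 0.0008279 mol.
[diluted HNO3] = 0.0008279 / 0.01307 = 0.06334 M.
Dilution factor = 200.0/10.35 = 19.32, so [stock] = 0.06334 x 19.32 = 1.22 M.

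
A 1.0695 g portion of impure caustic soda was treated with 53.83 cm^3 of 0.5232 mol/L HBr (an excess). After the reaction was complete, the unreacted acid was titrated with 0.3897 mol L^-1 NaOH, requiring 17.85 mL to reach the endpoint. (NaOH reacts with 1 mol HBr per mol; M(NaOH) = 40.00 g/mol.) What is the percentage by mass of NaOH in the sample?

Total n(HBr) added = 0.5232 x 0.05383 = 0.02816 mol.
n(NaOH) used = 0.3897 x 0.01785 = 0.006956 mol, which equals the excess n(HBr).
So n(HBr) consumed by the sample = 0.02816 - 0.006956 = 0.02121 mol.
n(NaOH) = 0.02121 / 1 = 0.02121 mol.
mass NaOH = 0.02121 x 40.00 = 0.8483 g, so %NaOH = 0.8483/1.0695 x 100 = 79.3%.

79.3%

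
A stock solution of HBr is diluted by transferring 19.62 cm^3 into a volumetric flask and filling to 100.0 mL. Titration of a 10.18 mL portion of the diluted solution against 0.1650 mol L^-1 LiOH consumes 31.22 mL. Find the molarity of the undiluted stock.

n(LiOH) = 0.1650 x 0.03122 = 0.005151 mol.
n(HBr) in the aliquot = 0.005151 mol.
[diluted HBr] = 0.005151 / 0.01018 = 0.5060 M.
Dilution factor = 100.0/19.62 = 5.097, so [stock] = 0.5060 x 5.097 = 2.58 M.

2.58 M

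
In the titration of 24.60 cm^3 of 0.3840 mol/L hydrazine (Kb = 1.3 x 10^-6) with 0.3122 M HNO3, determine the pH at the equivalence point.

4.44

n(N2H4) = 0.3840 x 0.02460 = 0.009446 mol; V(HNO3) at equivalence = 0.009446/0.3122 = 0.03026 L.
At equivalence the base is fully converted to N2H5+; total volume = 0.05486 L, so [N2H5+] = 0.009446/0.05486 = 0.1722 M.
Ka(N2H5+) = Kw/Kb = 1.0e-14 / 1.3 x 10^-6 = 7.69e-9.
[H^+] = sqrt(Ka x [N2H5+]) = sqrt(7.69e-9 x 0.1722) = 3.64e-5 M.
pH = -log(3.64e-5) = 4.44.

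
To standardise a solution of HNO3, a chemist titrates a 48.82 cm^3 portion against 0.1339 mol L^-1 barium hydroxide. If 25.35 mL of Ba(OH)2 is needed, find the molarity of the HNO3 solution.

0.139 M

n(Ba(OH)2) delivered = 0.1339 x 0.02535 = 0.003394 mol.
The reaction is 2 HNO3 + 1 Ba(OH)2, so n(HNO3) = 0.003394 x 2/1 = 0.006789 mol.
[HNO3] = 0.006789 mol / 0.04882 L = 0.139 M.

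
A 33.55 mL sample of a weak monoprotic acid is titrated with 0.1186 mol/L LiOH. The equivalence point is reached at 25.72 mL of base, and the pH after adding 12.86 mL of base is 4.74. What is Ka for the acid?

1.8 x 10^-5

12.86 mL is half of the equivalence volume, so this is the half-equivalence point where [HA] = [A^-].
At half-equivalence pH = pKa, so pKa = 4.74.
Ka = 10^(-4.74) = 1.8 x 10^-5.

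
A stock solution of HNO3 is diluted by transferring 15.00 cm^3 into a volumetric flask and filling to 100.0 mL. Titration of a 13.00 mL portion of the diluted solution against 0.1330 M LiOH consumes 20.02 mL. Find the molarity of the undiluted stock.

n(LiOH) = 0.1330 x 0.02002 = 0.002663 mol.
n(HNO3) in the aliquot = 0.002663 mol.
[diluted HNO3] = 0.002663 / 0.01300 = 0.2048 M.
Dilution factor = 100.0/15.00 = 6.667, so [stock] = 0.2048 x 6.667 = 1.37 M.

1.37 M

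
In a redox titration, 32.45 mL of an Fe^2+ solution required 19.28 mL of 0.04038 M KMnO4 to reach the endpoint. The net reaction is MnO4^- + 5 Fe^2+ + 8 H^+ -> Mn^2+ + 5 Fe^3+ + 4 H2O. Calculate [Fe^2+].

0.120 M

n(KMnO4) = 0.04038 x 0.01928 = 0.0007785 mol.
From the balanced equation, 1 mol KMnO4 reacts with 5 mol Fe^2+, so n(Fe^2+) = 0.0007785 x 5/1 = 0.003893 mol.
[Fe^2+] = 0.003893 / 0.03245 L = 0.120 M.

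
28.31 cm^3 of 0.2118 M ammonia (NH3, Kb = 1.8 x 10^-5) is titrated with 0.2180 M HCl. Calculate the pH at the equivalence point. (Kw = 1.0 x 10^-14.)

5.11

n(NH3) = 0.2118 x 0.02831 = 0.005996 mol; V(HCl) at equivalence = 0.005996/0.2180 = 0.02750 L.
At equivalence the base is fully converted to NH4+; total volume = 0.05581 L, so [NH4+] = 0.005996/0.05581 = 0.1074 M.
Ka(NH4+) = Kw/Kb = 1.0e-14 / 1.8 x 10^-5 = 5.56e-10.
[H^+] = sqrt(Ka x [NH4+]) = sqrt(5.56e-10 x 0.1074) = 7.73e-6 M.
pH = -log(7.73e-6) = 5.11.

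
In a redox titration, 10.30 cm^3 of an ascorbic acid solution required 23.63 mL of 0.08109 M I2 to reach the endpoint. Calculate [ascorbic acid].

0.186 M

n(I2) = 0.08109 x 0.02363 = 0.001916 mol.
From the balanced equation, 1 mol I2 reacts with 1 mol ascorbic acid, so n(ascorbic acid) = 0.001916 x 1/1 = 0.001916 mol.
[ascorbic acid] = 0.001916 / 0.01030 L = 0.186 M.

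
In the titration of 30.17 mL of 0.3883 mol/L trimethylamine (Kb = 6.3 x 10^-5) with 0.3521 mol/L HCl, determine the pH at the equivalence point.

5.27

n((CH3)3N) = 0.3883 x 0.03017 = 0.01172 mol; V(HCl) at equivalence = 0.01172/0.3521 = 0.03327 L.
At equivalence the base is fully converted to (CH3)3NH+; total volume = 0.06344 L, so [(CH3)3NH+] = 0.01172/0.06344 = 0.1847 M.
Ka((CH3)3NH+) = Kw/Kb = 1.0e-14 / 6.3 x 10^-5 = 1.59e-10.
[H^+] = sqrt(Ka x [(CH3)3NH+]) = sqrt(1.59e-10 x 0.1847) = 5.41e-6 M.
pH = -log(5.41e-6) = 5.27.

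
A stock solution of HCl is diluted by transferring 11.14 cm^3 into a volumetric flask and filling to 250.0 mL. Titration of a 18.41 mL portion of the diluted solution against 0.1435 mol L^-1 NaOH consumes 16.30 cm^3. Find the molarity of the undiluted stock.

n(NaOH) = 0.1435 x 0.01630 = 0.002339 mol.
n(HCl) in the aliquot = 0.002339 mol.
[diluted HCl] = 0.002339 / 0.01841 = 0.1271 M.
Dilution factor = 250.0/11.14 = 22.44, so [stock] = 0.1271 x 22.44 = 2.85 M.

2.85 M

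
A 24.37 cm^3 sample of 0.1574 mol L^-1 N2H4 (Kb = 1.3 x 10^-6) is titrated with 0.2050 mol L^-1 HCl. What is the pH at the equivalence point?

n(N2H4) = 0.1574 x 0.02437 = 0.003836 mol; V(HCl) at equivalence = 0.003836/0.2050 = 0.01871 L.
At equivalence the base is fully converted to N2H5+; total volume = 0.04308 L, so [N2H5+] = 0.003836/0.04308 = 0.08904 M.
Ka(N2H5+) = Kw/Kb = 1.0e-14 / 1.3 x 10^-6 = 7.69e-9.
[H^+] = sqrt(Ka x [N2H5+]) = sqrt(7.69e-9 x 0.08904) = 2.62e-5 M.
pH = -log(2.62e-5) = 4.58.

4.58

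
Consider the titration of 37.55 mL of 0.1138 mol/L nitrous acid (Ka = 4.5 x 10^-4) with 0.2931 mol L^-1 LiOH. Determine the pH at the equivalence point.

8.13

n(HNO2) = 0.1138 x 0.03755 = 0.004273 mol; V(LiOH) at equivalence = 0.004273/0.2931 = 0.01458 L.
At equivalence all the acid is converted to NO2-; total volume = 0.03755 + 0.01458 = 0.05213 L, so [NO2-] = 0.004273/0.05213 = 0.08197 M.
Kb = Kw/Ka = 1.0e-14 / 4.5 x 10^-4 = 2.22e-11.
[OH^-] = sqrt(Kb x [NO2-]) = sqrt(2.22e-11 x 0.08197) = 1.35e-6 M.
pOH = 5.87, so pH = 14.00 - 5.87 = 8.13.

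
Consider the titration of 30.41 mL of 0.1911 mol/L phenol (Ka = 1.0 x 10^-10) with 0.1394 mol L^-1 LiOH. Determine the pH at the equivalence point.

n(C6H5OH) = 0.1911 x 0.03041 = 0.005811 mol; V(LiOH) at equivalence = 0.005811/0.1394 = 0.04169 L.
At equivalence all the acid is converted to C6H5O-; total volume = 0.03041 + 0.04169 = 0.07210 L, so [C6H5O-] = 0.005811/0.07210 = 0.08060 M.
Kb = Kw/Ka = 1.0e-14 / 1.0 x 10^-10 = 0.000100.
[OH^-] = sqrt(Kb x [C6H5O-]) = sqrt(0.000100 x 0.08060) = 0.00284 M.
pOH = 2.55, so pH = 14.00 - 2.55 = 11.45.

11.45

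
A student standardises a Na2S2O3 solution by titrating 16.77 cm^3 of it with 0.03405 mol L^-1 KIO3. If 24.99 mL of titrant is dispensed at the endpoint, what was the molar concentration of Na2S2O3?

0.304 M

n(KIO3) = 0.03405 x 0.02499 = 0.0008509 mol.
From the balanced equation, 1 mol KIO3 reacts with 6 mol Na2S2O3, so n(Na2S2O3) = 0.0008509 x 6/1 = 0.005105 mol.
[Na2S2O3] = 0.005105 / 0.01677 L = 0.304 M.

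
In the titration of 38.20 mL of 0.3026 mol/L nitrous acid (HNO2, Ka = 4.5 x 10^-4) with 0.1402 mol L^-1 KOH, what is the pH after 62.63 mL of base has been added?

Initial n(HNO2) = 0.3026 x 0.03820 = 0.01156 mol.
n(KOH) added = 0.1402 x 0.06263 = 0.008781 mol, converting that many moles of HNO2 to NO2-.
Remaining n(HNO2) = 0.002779 mol; n(NO2-) = 0.008781 mol.
By Henderson-Hasselbalch, pH = pKa + log([A^-]/[HA]) = 3.35 + log(0.008781/0.002779) = 3.35 + (+0.50) = 3.85.

3.85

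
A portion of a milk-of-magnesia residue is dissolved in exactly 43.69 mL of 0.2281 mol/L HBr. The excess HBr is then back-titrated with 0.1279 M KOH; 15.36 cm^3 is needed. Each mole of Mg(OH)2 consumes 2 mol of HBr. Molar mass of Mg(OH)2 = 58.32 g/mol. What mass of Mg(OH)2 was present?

0.233 g

Total n(HBr) added = 0.2281 x 0.04369 = 0.009966 mol.
n(KOH) used = 0.1279 x 0.01536 = 0.001965 mol, which equals the excess n(HBr).
So n(HBr) consumed by the sample = 0.009966 - 0.001965 = 0.008001 mol.
n(Mg(OH)2) = 0.008001 / 2 = 0.004001 mol.
mass = 0.004001 mol x 58.32 g/mol = 0.233 g.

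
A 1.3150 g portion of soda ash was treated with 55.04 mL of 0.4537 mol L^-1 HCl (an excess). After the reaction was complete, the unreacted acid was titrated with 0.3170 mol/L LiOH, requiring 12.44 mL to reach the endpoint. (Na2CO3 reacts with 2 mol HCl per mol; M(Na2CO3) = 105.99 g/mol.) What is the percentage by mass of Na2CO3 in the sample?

Total n(HCl) added = 0.4537 x 0.05504 = 0.02497 mol.
n(LiOH) used = 0.3170 x 0.01244 = 0.003943 mol, which equals the excess n(HCl).
So n(HCl) consumed by the sample = 0.02497 - 0.003943 = 0.02103 mol.
n(Na2CO3) = 0.02103 / 2 = 0.01051 mol.
mass Na2CO3 = 0.01051 x 105.99 = 1.114 g, so %Na2CO3 = 1.114/1.3150 x 100 = 84.7%.

84.7%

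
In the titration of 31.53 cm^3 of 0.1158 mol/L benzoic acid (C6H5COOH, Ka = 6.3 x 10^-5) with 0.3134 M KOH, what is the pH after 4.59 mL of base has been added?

4.01

Initial n(C6H5COOH) = 0.1158 x 0.03153 = 0.003651 mol.
n(KOH) added = 0.3134 x 0.004590 = 0.001439 mol, converting that many moles of C6H5COOH to C6H5COO-.
Remaining n(C6H5COOH) = 0.002213 mol; n(C6H5COO-) = 0.001439 mol.
By Henderson-Hasselbalch, pH = pKa + log([A^-]/[HA]) = 4.20 + log(0.001439/0.002213) = 4.20 + (-0.19) = 4.01.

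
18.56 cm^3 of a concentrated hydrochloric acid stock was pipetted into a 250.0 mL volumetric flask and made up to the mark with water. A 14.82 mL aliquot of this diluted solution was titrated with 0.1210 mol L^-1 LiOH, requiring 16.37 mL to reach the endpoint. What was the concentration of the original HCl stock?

1.80 M

n(LiOH) = 0.1210 x 0.01637 = 0.001981 mol.
n(HCl) in the aliquot = 0.001981 mol.
[diluted HCl] = 0.001981 / 0.01482 = 0.1337 M.
Dilution factor = 250.0/18.56 = 13.47, so [stock] = 0.1337 x 13.47 = 1.80 M.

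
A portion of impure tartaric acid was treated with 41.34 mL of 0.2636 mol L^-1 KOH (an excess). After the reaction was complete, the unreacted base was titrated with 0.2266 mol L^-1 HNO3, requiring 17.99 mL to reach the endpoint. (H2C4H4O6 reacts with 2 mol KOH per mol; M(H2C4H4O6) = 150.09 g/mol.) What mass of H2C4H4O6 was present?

0.512 g

Total n(KOH) added = 0.2636 x 0.04134 = 0.01090 mol.
n(HNO3) used = 0.2266 x 0.01799 = 0.004077 mol, which equals the excess n(KOH).
So n(KOH) consumed by the sample = 0.01090 - 0.004077 = 0.006821 mol.
n(H2C4H4O6) = 0.006821 / 2 = 0.003410 mol.
mass = 0.003410 mol x 150.09 g/mol = 0.512 g.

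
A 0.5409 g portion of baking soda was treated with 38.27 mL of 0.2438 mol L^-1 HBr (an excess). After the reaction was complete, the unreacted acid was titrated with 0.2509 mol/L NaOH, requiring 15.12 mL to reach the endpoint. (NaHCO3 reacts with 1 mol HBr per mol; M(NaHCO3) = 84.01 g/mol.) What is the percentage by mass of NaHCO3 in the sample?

Total n(HBr) added = 0.2438 x 0.03827 = 0.009330 mol.
n(NaOH) used = 0.2509 x 0.01512 = 0.003794 mol, which equals the excess n(HBr).
So n(HBr) consumed by the sample = 0.009330 - 0.003794 = 0.005537 mol.
n(NaHCO3) = 0.005537 / 1 = 0.005537 mol.
mass NaHCO3 = 0.005537 x 84.01 = 0.4651 g, so %NaHCO3 = 0.4651/0.5409 x 100 = 86.0%.

86.0%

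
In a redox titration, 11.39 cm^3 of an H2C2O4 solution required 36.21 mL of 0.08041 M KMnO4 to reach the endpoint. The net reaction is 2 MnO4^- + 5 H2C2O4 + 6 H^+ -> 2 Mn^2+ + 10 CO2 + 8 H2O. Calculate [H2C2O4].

n(KMnO4) = 0.08041 x 0.03621 = 0.002912 mol.
From the balanced equation, 2 mol KMnO4 reacts with 5 mol H2C2O4, so n(H2C2O4) = 0.002912 x 5/2 = 0.007279 mol.
[H2C2O4] = 0.007279 / 0.01139 L = 0.639 M.

0.639 M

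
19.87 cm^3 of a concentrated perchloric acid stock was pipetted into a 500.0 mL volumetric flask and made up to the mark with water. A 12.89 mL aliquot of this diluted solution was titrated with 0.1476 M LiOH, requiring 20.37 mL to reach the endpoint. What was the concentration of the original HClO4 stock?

n(LiOH) = 0.1476 x 0.02037 = 0.003007 mol.
n(HClO4) in the aliquot = 0.003007 mol.
[diluted HClO4] = 0.003007 / 0.01289 = 0.2333 M.
Dilution factor = 500.0/19.87 = 25.16, so [stock] = 0.2333 x 25.16 = 5.87 M.

5.87 M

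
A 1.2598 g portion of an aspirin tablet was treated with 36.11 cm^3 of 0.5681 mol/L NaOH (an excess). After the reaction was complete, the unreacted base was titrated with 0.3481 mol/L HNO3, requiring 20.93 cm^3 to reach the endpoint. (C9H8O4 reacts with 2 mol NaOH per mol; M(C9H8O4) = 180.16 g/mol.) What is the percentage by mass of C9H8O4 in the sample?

Total n(NaOH) added = 0.5681 x 0.03611 = 0.02051 mol.
n(HNO3) used = 0.3481 x 0.02093 = 0.007286 mol, which equals the excess n(NaOH).
So n(NaOH) consumed by the sample = 0.02051 - 0.007286 = 0.01323 mol.
n(C9H8O4) = 0.01323 / 2 = 0.006614 mol.
mass C9H8O4 = 0.006614 x 180.16 = 1.192 g, so %C9H8O4 = 1.192/1.2598 x 100 = 94.6%.

94.6%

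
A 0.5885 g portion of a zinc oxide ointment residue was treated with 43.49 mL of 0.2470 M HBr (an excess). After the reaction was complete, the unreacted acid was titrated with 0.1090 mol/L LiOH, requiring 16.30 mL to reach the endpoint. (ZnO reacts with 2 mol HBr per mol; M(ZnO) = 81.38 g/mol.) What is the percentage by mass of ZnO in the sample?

62.0%

Total n(HBr) added = 0.2470 x 0.04349 = 0.01074 mol.
n(LiOH) used = 0.1090 x 0.01630 = 0.001777 mol, which equals the excess n(HBr).
So n(HBr) consumed by the sample = 0.01074 - 0.001777 = 0.008965 mol.
n(ZnO) = 0.008965 / 2 = 0.004483 mol.
mass ZnO = 0.004483 x 81.38 = 0.3648 g, so %ZnO = 0.3648/0.5885 x 100 = 62.0%.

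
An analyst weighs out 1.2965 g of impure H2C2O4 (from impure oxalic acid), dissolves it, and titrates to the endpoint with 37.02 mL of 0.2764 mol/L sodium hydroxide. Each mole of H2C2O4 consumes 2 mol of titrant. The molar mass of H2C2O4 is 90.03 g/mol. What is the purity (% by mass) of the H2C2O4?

n(NaOH) = 0.2764 x 0.03702 = 0.01023 mol.
n(H2C2O4) = 0.01023 / 2 = 0.005116 mol.
mass of H2C2O4 = 0.005116 x 90.03 = 0.4606 g.
% purity = 0.4606 / 1.2965 x 100 = 35.5%.

35.5%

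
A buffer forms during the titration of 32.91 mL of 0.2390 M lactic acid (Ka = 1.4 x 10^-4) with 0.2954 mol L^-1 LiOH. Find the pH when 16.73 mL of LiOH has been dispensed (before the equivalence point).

4.08

Initial n(HC3H5O3) = 0.2390 x 0.03291 = 0.007865 mol.
n(LiOH) added = 0.2954 x 0.01673 = 0.004942 mol, converting that many moles of HC3H5O3 to C3H5O3-.
Remaining n(HC3H5O3) = 0.002923 mol; n(C3H5O3-) = 0.004942 mol.
By Henderson-Hasselbalch, pH = pKa + log([A^-]/[HA]) = 3.85 + log(0.004942/0.002923) = 3.85 + (+0.23) = 4.08.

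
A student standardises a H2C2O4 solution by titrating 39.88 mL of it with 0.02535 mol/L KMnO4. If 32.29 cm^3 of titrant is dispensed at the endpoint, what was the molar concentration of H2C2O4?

n(KMnO4) = 0.02535 x 0.03229 = 0.0008186 mol.
From the balanced equation, 2 mol KMnO4 reacts with 5 mol H2C2O4, so n(H2C2O4) = 0.0008186 x 5/2 = 0.002046 mol.
[H2C2O4] = 0.002046 / 0.03988 L = 0.0513 M.

0.0513 M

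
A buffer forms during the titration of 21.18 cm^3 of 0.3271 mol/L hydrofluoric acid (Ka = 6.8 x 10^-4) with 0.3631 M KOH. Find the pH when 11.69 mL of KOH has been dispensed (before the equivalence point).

3.37

Initial n(HF) = 0.3271 x 0.02118 = 0.006928 mol.
n(KOH) added = 0.3631 x 0.01169 = 0.004245 mol, converting that many moles of HF to F-.
Remaining n(HF) = 0.002683 mol; n(F-) = 0.004245 mol.
By Henderson-Hasselbalch, pH = pKa + log([A^-]/[HA]) = 3.17 + log(0.004245/0.002683) = 3.17 + (+0.20) = 3.37.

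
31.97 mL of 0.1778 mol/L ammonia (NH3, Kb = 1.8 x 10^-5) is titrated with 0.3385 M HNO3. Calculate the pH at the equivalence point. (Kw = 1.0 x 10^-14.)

n(NH3) = 0.1778 x 0.03197 = 0.005684 mol; V(HNO3) at equivalence = 0.005684/0.3385 = 0.01679 L.
At equivalence the base is fully converted to NH4+; total volume = 0.04876 L, so [NH4+] = 0.005684/0.04876 = 0.1166 M.
Ka(NH4+) = Kw/Kb = 1.0e-14 / 1.8 x 10^-5 = 5.56e-10.
[H^+] = sqrt(Ka x [NH4+]) = sqrt(5.56e-10 x 0.1166) = 8.05e-6 M.
pH = -log(8.05e-6) = 5.09.

5.09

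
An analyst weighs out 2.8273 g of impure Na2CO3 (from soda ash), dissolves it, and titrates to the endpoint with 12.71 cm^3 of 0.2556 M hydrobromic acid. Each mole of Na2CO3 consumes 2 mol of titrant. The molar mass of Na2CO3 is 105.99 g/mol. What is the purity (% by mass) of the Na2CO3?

6.09%

n(HBr) = 0.2556 x 0.01271 = 0.003249 mol.
n(Na2CO3) = 0.003249 / 2 = 0.001624 mol.
mass of Na2CO3 = 0.001624 x 105.99 = 0.1722 g.
% purity = 0.1722 / 2.8273 x 100 = 6.09%.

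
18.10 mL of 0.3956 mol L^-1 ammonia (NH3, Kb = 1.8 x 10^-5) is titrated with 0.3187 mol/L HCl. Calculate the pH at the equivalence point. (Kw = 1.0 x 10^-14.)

5.00

n(NH3) = 0.3956 x 0.01810 = 0.007160 mol; V(HCl) at equivalence = 0.007160/0.3187 = 0.02247 L.
At equivalence the base is fully converted to NH4+; total volume = 0.04057 L, so [NH4+] = 0.007160/0.04057 = 0.1765 M.
Ka(NH4+) = Kw/Kb = 1.0e-14 / 1.8 x 10^-5 = 5.56e-10.
[H^+] = sqrt(Ka x [NH4+]) = sqrt(5.56e-10 x 0.1765) = 9.90e-6 M.
pH = -log(9.90e-6) = 5.00.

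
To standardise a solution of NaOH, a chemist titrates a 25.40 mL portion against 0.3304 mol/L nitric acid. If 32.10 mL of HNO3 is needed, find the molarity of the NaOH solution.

n(HNO3) delivered = 0.3304 x 0.03210 = 0.01061 mol.
For a 1:1 reaction, n(NaOH) = 0.01061 mol.
[NaOH] = 0.01061 mol / 0.02540 L = 0.418 M.

0.418 M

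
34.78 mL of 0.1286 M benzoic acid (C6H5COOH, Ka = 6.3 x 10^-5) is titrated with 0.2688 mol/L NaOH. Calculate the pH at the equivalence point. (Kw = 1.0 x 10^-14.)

8.57

n(C6H5COOH) = 0.1286 x 0.03478 = 0.004473 mol; V(NaOH) at equivalence = 0.004473/0.2688 = 0.01664 L.
At equivalence all the acid is converted to C6H5COO-; total volume = 0.03478 + 0.01664 = 0.05142 L, so [C6H5COO-] = 0.004473/0.05142 = 0.08698 M.
Kb = Kw/Ka = 1.0e-14 / 6.3 x 10^-5 = 1.59e-10.
[OH^-] = sqrt(Kb x [C6H5COO-]) = sqrt(1.59e-10 x 0.08698) = 3.72e-6 M.
pOH = 5.43, so pH = 14.00 - 5.43 = 8.57.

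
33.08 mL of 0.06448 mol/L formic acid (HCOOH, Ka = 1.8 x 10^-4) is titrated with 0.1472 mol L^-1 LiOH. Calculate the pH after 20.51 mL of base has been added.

12.22

n(acid) = 0.06448 x 0.03308 = 0.002133 mol; n(LiOH) added = 0.1472 x 0.02051 = 0.003019 mol.
Base is in excess by 0.003019 - 0.002133 = 0.0008861 mol in a total volume of 0.05359 L.
[OH^-] = 0.0008861/0.05359 = 0.01653 M, so pOH = 1.78 and pH = 14.00 - 1.78 = 12.22.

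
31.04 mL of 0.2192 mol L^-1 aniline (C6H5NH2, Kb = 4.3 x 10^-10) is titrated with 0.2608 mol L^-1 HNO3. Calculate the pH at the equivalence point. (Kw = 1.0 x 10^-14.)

n(C6H5NH2) = 0.2192 x 0.03104 = 0.006804 mol; V(HNO3) at equivalence = 0.006804/0.2608 = 0.02609 L.
At equivalence the base is fully converted to C6H5NH3+; total volume = 0.05713 L, so [C6H5NH3+] = 0.006804/0.05713 = 0.1191 M.
Ka(C6H5NH3+) = Kw/Kb = 1.0e-14 / 4.3 x 10^-10 = 2.33e-5.
[H^+] = sqrt(Ka x [C6H5NH3+]) = sqrt(2.33e-5 x 0.1191) = 0.00166 M.
pH = -log(0.00166) = 2.78.

2.78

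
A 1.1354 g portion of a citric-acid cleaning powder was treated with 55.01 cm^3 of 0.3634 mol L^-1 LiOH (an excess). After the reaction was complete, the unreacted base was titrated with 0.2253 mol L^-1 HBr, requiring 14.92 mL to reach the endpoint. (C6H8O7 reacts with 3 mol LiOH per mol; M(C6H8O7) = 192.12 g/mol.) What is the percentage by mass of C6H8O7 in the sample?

Total n(LiOH) added = 0.3634 x 0.05501 = 0.01999 mol.
n(HBr) used = 0.2253 x 0.01492 = 0.003361 mol, which equals the excess n(LiOH).
So n(LiOH) consumed by the sample = 0.01999 - 0.003361 = 0.01663 mol.
n(C6H8O7) = 0.01663 / 3 = 0.005543 mol.
mass C6H8O7 = 0.005543 x 192.12 = 1.065 g, so %C6H8O7 = 1.065/1.1354 x 100 = 93.8%.

93.8%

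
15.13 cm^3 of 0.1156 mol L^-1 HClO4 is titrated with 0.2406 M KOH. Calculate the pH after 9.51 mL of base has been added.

12.34

n(acid) = 0.1156 x 0.01513 = 0.001749 mol; n(KOH) added = 0.2406 x 0.009510 = 0.002288 mol.
Base is in excess by 0.002288 - 0.001749 = 0.0005391 mol in a total volume of 0.02464 L.
[OH^-] = 0.0005391/0.02464 = 0.02188 M, so pOH = 1.66 and pH = 14.00 - 1.66 = 12.34.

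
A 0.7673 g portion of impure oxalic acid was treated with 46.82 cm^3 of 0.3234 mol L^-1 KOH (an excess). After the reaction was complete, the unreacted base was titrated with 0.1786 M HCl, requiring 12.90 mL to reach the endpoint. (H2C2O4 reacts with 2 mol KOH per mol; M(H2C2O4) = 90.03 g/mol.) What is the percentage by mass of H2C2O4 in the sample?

75.3%

Total n(KOH) added = 0.3234 x 0.04682 = 0.01514 mol.
n(HCl) used = 0.1786 x 0.01290 = 0.002304 mol, which equals the excess n(KOH).
So n(KOH) consumed by the sample = 0.01514 - 0.002304 = 0.01284 mol.
n(H2C2O4) = 0.01284 / 2 = 0.006419 mol.
mass H2C2O4 = 0.006419 x 90.03 = 0.5779 g, so %H2C2O4 = 0.5779/0.7673 x 100 = 75.3%.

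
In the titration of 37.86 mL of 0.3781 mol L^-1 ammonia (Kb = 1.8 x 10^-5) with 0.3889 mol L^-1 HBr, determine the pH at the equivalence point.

n(NH3) = 0.3781 x 0.03786 = 0.01431 mol; V(HBr) at equivalence = 0.01431/0.3889 = 0.03681 L.
At equivalence the base is fully converted to NH4+; total volume = 0.07467 L, so [NH4+] = 0.01431/0.07467 = 0.1917 M.
Ka(NH4+) = Kw/Kb = 1.0e-14 / 1.8 x 10^-5 = 5.56e-10.
[H^+] = sqrt(Ka x [NH4+]) = sqrt(5.56e-10 x 0.1917) = 1.03e-5 M.
pH = -log(1.03e-5) = 4.99.

4.99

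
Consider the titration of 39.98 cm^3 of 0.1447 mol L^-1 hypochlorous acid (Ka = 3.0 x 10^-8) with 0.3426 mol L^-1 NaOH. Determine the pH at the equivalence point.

n(HClO) = 0.1447 x 0.03998 = 0.005785 mol; V(NaOH) at equivalence = 0.005785/0.3426 = 0.01689 L.
At equivalence all the acid is converted to ClO-; total volume = 0.03998 + 0.01689 = 0.05687 L, so [ClO-] = 0.005785/0.05687 = 0.1017 M.
Kb = Kw/Ka = 1.0e-14 / 3.0 x 10^-8 = 3.33e-7.
[OH^-] = sqrt(Kb x [ClO-]) = sqrt(3.33e-7 x 0.1017) = 0.000184 M.
pOH = 3.73, so pH = 14.00 - 3.73 = 10.27.

10.27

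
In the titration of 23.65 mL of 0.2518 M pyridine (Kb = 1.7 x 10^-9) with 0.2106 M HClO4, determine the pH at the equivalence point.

n(C5H5N) = 0.2518 x 0.02365 = 0.005955 mol; V(HClO4) at equivalence = 0.005955/0.2106 = 0.02828 L.
At equivalence the base is fully converted to C5H5NH+; total volume = 0.05193 L, so [C5H5NH+] = 0.005955/0.05193 = 0.1147 M.
Ka(C5H5NH+) = Kw/Kb = 1.0e-14 / 1.7 x 10^-9 = 5.88e-6.
[H^+] = sqrt(Ka x [C5H5NH+]) = sqrt(5.88e-6 x 0.1147) = 0.000821 M.
pH = -log(0.000821) = 3.09.

3.09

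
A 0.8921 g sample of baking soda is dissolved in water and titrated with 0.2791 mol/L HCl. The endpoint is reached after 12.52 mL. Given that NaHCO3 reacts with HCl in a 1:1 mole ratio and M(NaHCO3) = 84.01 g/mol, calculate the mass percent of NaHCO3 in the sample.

32.9%

n(HCl) = 0.2791 x 0.01252 = 0.003494 mol.
n(NaHCO3) = 0.003494 / 1 = 0.003494 mol.
mass of NaHCO3 = 0.003494 x 84.01 = 0.2936 g.
% purity = 0.2936 / 0.8921 x 100 = 32.9%.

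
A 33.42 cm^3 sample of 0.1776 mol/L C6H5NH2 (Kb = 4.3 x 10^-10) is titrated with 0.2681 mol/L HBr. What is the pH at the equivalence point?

2.80

n(C6H5NH2) = 0.1776 x 0.03342 = 0.005935 mol; V(HBr) at equivalence = 0.005935/0.2681 = 0.02214 L.
At equivalence the base is fully converted to C6H5NH3+; total volume = 0.05556 L, so [C6H5NH3+] = 0.005935/0.05556 = 0.1068 M.
Ka(C6H5NH3+) = Kw/Kb = 1.0e-14 / 4.3 x 10^-10 = 2.33e-5.
[H^+] = sqrt(Ka x [C6H5NH3+]) = sqrt(2.33e-5 x 0.1068) = 0.00158 M.
pH = -log(0.00158) = 2.80.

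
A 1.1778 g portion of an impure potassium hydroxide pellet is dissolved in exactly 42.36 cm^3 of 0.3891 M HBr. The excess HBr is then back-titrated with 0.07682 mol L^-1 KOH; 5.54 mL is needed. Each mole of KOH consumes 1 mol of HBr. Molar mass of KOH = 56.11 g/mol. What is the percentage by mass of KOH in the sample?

Total n(HBr) added = 0.3891 x 0.04236 = 0.01648 mol.
n(KOH) used = 0.07682 x 0.005540 = 0.0004256 mol, which equals the excess n(HBr).
So n(HBr) consumed by the sample = 0.01648 - 0.0004256 = 0.01606 mol.
n(KOH) = 0.01606 / 1 = 0.01606 mol.
mass KOH = 0.01606 x 56.11 = 0.9009 g, so %KOH = 0.9009/1.1778 x 100 = 76.5%.

76.5%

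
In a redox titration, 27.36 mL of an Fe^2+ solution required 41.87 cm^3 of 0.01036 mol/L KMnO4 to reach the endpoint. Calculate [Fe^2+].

n(KMnO4) = 0.01036 x 0.04187 = 0.0004338 mol.
From the balanced equation, 1 mol KMnO4 reacts with 5 mol Fe^2+, so n(Fe^2+) = 0.0004338 x 5/1 = 0.002169 mol.
[Fe^2+] = 0.002169 / 0.02736 L = 0.0793 M.

0.0793 M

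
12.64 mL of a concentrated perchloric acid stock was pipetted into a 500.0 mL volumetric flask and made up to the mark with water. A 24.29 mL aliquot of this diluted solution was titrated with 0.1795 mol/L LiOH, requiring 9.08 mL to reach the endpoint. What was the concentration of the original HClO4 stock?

n(LiOH) = 0.1795 x 0.009080 = 0.001630 mol.
n(HClO4) in the aliquot = 0.001630 mol.
[diluted HClO4] = 0.001630 / 0.02429 = 0.06710 M.
Dilution factor = 500.0/12.64 = 39.56, so [stock] = 0.06710 x 39.56 = 2.65 M.

2.65 M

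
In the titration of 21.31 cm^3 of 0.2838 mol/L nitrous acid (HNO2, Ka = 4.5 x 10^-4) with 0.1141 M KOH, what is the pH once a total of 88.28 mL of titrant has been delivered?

12.56

n(acid) = 0.2838 x 0.02131 = 0.006048 mol; n(KOH) added = 0.1141 x 0.08828 = 0.01007 mol.
Base is in excess by 0.01007 - 0.006048 = 0.004025 mol in a total volume of 0.1096 L.
[OH^-] = 0.004025/0.1096 = 0.03673 M, so pOH = 1.44 and pH = 14.00 - 1.44 = 12.56.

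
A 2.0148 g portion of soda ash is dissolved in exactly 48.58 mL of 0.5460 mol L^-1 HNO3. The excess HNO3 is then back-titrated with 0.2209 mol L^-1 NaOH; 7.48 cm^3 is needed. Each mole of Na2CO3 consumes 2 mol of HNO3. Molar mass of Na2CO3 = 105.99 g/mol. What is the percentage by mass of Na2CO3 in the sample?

Total n(HNO3) added = 0.5460 x 0.04858 = 0.02652 mol.
n(NaOH) used = 0.2209 x 0.007480 = 0.001652 mol, which equals the excess n(HNO3).
So n(HNO3) consumed by the sample = 0.02652 - 0.001652 = 0.02487 mol.
n(Na2CO3) = 0.02487 / 2 = 0.01244 mol.
mass Na2CO3 = 0.01244 x 105.99 = 1.318 g, so %Na2CO3 = 1.318/2.0148 x 100 = 65.4%.

65.4%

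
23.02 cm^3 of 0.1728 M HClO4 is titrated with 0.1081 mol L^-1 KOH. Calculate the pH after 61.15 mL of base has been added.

12.50

n(acid) = 0.1728 x 0.02302 = 0.003978 mol; n(KOH) added = 0.1081 x 0.06115 = 0.006610 mol.
Base is in excess by 0.006610 - 0.003978 = 0.002632 mol in a total volume of 0.08417 L.
[OH^-] = 0.002632/0.08417 = 0.03128 M, so pOH = 1.50 and pH = 14.00 - 1.50 = 12.50.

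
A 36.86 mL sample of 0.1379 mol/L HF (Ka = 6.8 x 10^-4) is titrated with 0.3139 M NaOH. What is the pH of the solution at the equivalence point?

n(HF) = 0.1379 x 0.03686 = 0.005083 mol; V(NaOH) at equivalence = 0.005083/0.3139 = 0.01619 L.
At equivalence all the acid is converted to F-; total volume = 0.03686 + 0.01619 = 0.05305 L, so [F-] = 0.005083/0.05305 = 0.09581 M.
Kb = Kw/Ka = 1.0e-14 / 6.8 x 10^-4 = 1.47e-11.
[OH^-] = sqrt(Kb x [F-]) = sqrt(1.47e-11 x 0.09581) = 1.19e-6 M.
pOH = 5.93, so pH = 14.00 - 5.93 = 8.07.

8.07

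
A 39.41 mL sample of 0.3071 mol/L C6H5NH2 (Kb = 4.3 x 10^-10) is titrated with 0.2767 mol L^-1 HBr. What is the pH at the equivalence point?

2.74

n(C6H5NH2) = 0.3071 x 0.03941 = 0.01210 mol; V(HBr) at equivalence = 0.01210/0.2767 = 0.04374 L.
At equivalence the base is fully converted to C6H5NH3+; total volume = 0.08315 L, so [C6H5NH3+] = 0.01210/0.08315 = 0.1456 M.
Ka(C6H5NH3+) = Kw/Kb = 1.0e-14 / 4.3 x 10^-10 = 2.33e-5.
[H^+] = sqrt(Ka x [C6H5NH3+]) = sqrt(2.33e-5 x 0.1456) = 0.00184 M.
pH = -log(0.00184) = 2.74.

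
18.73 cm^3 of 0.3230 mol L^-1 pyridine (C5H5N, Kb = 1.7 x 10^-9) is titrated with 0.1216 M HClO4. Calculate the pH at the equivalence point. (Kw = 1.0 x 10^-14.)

n(C5H5N) = 0.3230 x 0.01873 = 0.006050 mol; V(HClO4) at equivalence = 0.006050/0.1216 = 0.04975 L.
At equivalence the base is fully converted to C5H5NH+; total volume = 0.06848 L, so [C5H5NH+] = 0.006050/0.06848 = 0.08834 M.
Ka(C5H5NH+) = Kw/Kb = 1.0e-14 / 1.7 x 10^-9 = 5.88e-6.
[H^+] = sqrt(Ka x [C5H5NH+]) = sqrt(5.88e-6 x 0.08834) = 0.000721 M.
pH = -log(0.000721) = 3.14.

3.14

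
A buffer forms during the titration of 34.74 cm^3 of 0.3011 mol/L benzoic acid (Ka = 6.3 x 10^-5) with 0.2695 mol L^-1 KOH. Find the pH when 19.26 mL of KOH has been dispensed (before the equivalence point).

4.19

Initial n(C6H5COOH) = 0.3011 x 0.03474 = 0.01046 mol.
n(KOH) added = 0.2695 x 0.01926 = 0.005191 mol, converting that many moles of C6H5COOH to C6H5COO-.
Remaining n(C6H5COOH) = 0.005270 mol; n(C6H5COO-) = 0.005191 mol.
By Henderson-Hasselbalch, pH = pKa + log([A^-]/[HA]) = 4.20 + log(0.005191/0.005270) = 4.20 + (-0.01) = 4.19.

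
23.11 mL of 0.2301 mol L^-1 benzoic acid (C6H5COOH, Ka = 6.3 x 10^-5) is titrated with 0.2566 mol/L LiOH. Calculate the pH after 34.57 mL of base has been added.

n(acid) = 0.2301 x 0.02311 = 0.005318 mol; n(LiOH) added = 0.2566 x 0.03457 = 0.008871 mol.
Base is in excess by 0.008871 - 0.005318 = 0.003553 mol in a total volume of 0.05768 L.
[OH^-] = 0.003553/0.05768 = 0.06160 M, so pOH = 1.21 and pH = 14.00 - 1.21 = 12.79.

12.79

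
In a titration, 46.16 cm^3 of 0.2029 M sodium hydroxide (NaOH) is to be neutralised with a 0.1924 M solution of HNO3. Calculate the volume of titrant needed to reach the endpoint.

48.7 mL

n(NaOH) = 0.2029 mol/L x 0.04616 L = 0.009366 mol.
At equivalence n(HNO3) = n(NaOH) = 0.009366 mol.
V(HNO3) = 0.009366 / 0.1924 = 0.04868 L = 48.7 mL.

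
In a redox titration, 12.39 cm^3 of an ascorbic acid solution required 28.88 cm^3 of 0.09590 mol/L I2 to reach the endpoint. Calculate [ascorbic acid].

0.224 M

n(I2) = 0.09590 x 0.02888 = 0.002770 mol.
From the balanced equation, 1 mol I2 reacts with 1 mol ascorbic acid, so n(ascorbic acid) = 0.002770 x 1/1 = 0.002770 mol.
[ascorbic acid] = 0.002770 / 0.01239 L = 0.224 M.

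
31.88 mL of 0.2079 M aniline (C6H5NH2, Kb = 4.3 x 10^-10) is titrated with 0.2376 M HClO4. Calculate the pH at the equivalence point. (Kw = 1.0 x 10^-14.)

n(C6H5NH2) = 0.2079 x 0.03188 = 0.006628 mol; V(HClO4) at equivalence = 0.006628/0.2376 = 0.02789 L.
At equivalence the base is fully converted to C6H5NH3+; total volume = 0.05978 L, so [C6H5NH3+] = 0.006628/0.05978 = 0.1109 M.
Ka(C6H5NH3+) = Kw/Kb = 1.0e-14 / 4.3 x 10^-10 = 2.33e-5.
[H^+] = sqrt(Ka x [C6H5NH3+]) = sqrt(2.33e-5 x 0.1109) = 0.00161 M.
pH = -log(0.00161) = 2.79.

2.79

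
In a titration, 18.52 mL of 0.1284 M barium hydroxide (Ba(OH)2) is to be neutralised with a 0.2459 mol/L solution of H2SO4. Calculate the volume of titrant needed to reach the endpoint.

9.67 mL

n(Ba(OH)2) = 0.1284 mol/L x 0.01852 L = 0.002378 mol.
At equivalence n(H2SO4) = n(Ba(OH)2) = 0.002378 mol.
V(H2SO4) = 0.002378 / 0.2459 = 0.009670 L = 9.67 mL.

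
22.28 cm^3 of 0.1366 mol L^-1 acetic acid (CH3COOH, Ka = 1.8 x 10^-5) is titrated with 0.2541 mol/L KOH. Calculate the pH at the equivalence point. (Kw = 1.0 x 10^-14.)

n(CH3COOH) = 0.1366 x 0.02228 = 0.003043 mol; V(KOH) at equivalence = 0.003043/0.2541 = 0.01198 L.
At equivalence all the acid is converted to CH3COO-; total volume = 0.02228 + 0.01198 = 0.03426 L, so [CH3COO-] = 0.003043/0.03426 = 0.08884 M.
Kb = Kw/Ka = 1.0e-14 / 1.8 x 10^-5 = 5.56e-10.
[OH^-] = sqrt(Kb x [CH3COO-]) = sqrt(5.56e-10 x 0.08884) = 7.03e-6 M.
pOH = 5.15, so pH = 14.00 - 5.15 = 8.85.

8.85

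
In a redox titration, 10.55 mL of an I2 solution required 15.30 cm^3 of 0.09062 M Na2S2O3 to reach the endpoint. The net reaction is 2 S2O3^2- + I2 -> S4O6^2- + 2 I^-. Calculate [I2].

n(Na2S2O3) = 0.09062 x 0.01530 = 0.001386 mol.
From the balanced equation, 2 mol Na2S2O3 reacts with 1 mol I2, so n(I2) = 0.001386 x 1/2 = 0.0006932 mol.
[I2] = 0.0006932 / 0.01055 L = 0.0657 M.

0.0657 M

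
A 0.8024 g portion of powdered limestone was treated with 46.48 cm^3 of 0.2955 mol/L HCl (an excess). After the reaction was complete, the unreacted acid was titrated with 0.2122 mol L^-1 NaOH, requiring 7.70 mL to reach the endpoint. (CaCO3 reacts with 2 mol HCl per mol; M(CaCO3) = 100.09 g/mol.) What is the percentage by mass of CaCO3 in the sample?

Total n(HCl) added = 0.2955 x 0.04648 = 0.01373 mol.
n(NaOH) used = 0.2122 x 0.007700 = 0.001634 mol, which equals the excess n(HCl).
So n(HCl) consumed by the sample = 0.01373 - 0.001634 = 0.01210 mol.
n(CaCO3) = 0.01210 / 2 = 0.006050 mol.
mass CaCO3 = 0.006050 x 100.09 = 0.6056 g, so %CaCO3 = 0.6056/0.8024 x 100 = 75.5%.

75.5%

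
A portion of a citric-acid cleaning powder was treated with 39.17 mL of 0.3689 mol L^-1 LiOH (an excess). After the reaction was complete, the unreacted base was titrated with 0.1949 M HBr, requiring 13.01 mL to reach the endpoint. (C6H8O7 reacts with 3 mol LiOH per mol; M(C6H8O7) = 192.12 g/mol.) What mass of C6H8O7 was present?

Total n(LiOH) added = 0.3689 x 0.03917 = 0.01445 mol.
n(HBr) used = 0.1949 x 0.01301 = 0.002536 mol, which equals the excess n(LiOH).
So n(LiOH) consumed by the sample = 0.01445 - 0.002536 = 0.01191 mol.
n(C6H8O7) = 0.01191 / 3 = 0.003971 mol.
mass = 0.003971 mol x 192.12 g/mol = 0.763 g.

0.763 g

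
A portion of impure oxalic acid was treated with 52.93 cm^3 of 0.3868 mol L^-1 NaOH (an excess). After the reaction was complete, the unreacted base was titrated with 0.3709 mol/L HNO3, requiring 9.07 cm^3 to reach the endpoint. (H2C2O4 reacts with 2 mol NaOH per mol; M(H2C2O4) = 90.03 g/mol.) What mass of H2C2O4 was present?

Total n(NaOH) added = 0.3868 x 0.05293 = 0.02047 mol.
n(HNO3) used = 0.3709 x 0.009070 = 0.003364 mol, which equals the excess n(NaOH).
So n(NaOH) consumed by the sample = 0.02047 - 0.003364 = 0.01711 mol.
n(H2C2O4) = 0.01711 / 2 = 0.008555 mol.
mass = 0.008555 mol x 90.03 g/mol = 0.770 g.

0.770 g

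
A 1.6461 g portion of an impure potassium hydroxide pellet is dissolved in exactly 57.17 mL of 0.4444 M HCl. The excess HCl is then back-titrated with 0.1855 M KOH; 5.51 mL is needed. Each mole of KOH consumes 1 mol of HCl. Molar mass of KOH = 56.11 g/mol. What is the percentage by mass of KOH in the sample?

83.1%

Total n(HCl) added = 0.4444 x 0.05717 = 0.02541 mol.
n(KOH) used = 0.1855 x 0.005510 = 0.001022 mol, which equals the excess n(HCl).
So n(HCl) consumed by the sample = 0.02541 - 0.001022 = 0.02438 mol.
n(KOH) = 0.02438 / 1 = 0.02438 mol.
mass KOH = 0.02438 x 56.11 = 1.368 g, so %KOH = 1.368/1.6461 x 100 = 83.1%.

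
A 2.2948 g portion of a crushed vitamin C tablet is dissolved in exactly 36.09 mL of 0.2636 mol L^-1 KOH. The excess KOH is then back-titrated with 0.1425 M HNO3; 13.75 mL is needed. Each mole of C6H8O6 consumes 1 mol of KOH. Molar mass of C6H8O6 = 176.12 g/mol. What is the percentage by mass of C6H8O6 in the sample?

Total n(KOH) added = 0.2636 x 0.03609 = 0.009513 mol.
n(HNO3) used = 0.1425 x 0.01375 = 0.001959 mol, which equals the excess n(KOH).
So n(KOH) consumed by the sample = 0.009513 - 0.001959 = 0.007554 mol.
n(C6H8O6) = 0.007554 / 1 = 0.007554 mol.
mass C6H8O6 = 0.007554 x 176.12 = 1.330 g, so %C6H8O6 = 1.330/2.2948 x 100 = 58.0%.

58.0%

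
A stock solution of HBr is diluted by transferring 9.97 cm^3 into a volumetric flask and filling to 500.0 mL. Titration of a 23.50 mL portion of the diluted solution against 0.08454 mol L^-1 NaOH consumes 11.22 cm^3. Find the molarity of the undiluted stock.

2.02 M

n(NaOH) = 0.08454 x 0.01122 = 0.0009485 mol.
n(HBr) in the aliquot = 0.0009485 mol.
[diluted HBr] = 0.0009485 / 0.02350 = 0.04036 M.
Dilution factor = 500.0/9.970 = 50.15, so [stock] = 0.04036 x 50.15 = 2.02 M.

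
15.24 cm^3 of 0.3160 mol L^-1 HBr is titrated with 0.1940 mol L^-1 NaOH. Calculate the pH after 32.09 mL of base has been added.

n(acid) = 0.3160 x 0.01524 = 0.004816 mol; n(NaOH) added = 0.1940 x 0.03209 = 0.006225 mol.
Base is in excess by 0.006225 - 0.004816 = 0.001410 mol in a total volume of 0.04733 L.
[OH^-] = 0.001410/0.04733 = 0.02978 M, so pOH = 1.53 and pH = 14.00 - 1.53 = 12.47.

12.47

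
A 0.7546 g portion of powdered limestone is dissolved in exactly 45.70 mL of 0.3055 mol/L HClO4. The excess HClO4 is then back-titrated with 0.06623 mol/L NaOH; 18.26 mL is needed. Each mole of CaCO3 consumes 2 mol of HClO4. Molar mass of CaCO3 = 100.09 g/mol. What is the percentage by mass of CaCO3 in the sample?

84.6%

Total n(HClO4) added = 0.3055 x 0.04570 = 0.01396 mol.
n(NaOH) used = 0.06623 x 0.01826 = 0.001209 mol, which equals the excess n(HClO4).
So n(HClO4) consumed by the sample = 0.01396 - 0.001209 = 0.01275 mol.
n(CaCO3) = 0.01275 / 2 = 0.006376 mol.
mass CaCO3 = 0.006376 x 100.09 = 0.6382 g, so %CaCO3 = 0.6382/0.7546 x 100 = 84.6%.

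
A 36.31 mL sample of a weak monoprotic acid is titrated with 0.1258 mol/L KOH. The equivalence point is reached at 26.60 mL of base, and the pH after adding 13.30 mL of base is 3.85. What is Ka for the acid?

13.30 mL is half of the equivalence volume, so this is the half-equivalence point where [HA] = [A^-].
At half-equivalence pH = pKa, so pKa = 3.85.
Ka = 10^(-3.85) = 1.4 x 10^-4.

1.4 x 10^-4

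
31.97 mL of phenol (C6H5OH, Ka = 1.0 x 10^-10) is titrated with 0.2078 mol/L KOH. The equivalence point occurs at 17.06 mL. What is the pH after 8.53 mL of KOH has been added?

10.00

8.53 mL is exactly half the equivalence volume (17.06/2), i.e. the half-equivalence point.
There, n(HA) = n(A^-), so pH = pKa = -log(1.0 x 10^-10) = 10.00.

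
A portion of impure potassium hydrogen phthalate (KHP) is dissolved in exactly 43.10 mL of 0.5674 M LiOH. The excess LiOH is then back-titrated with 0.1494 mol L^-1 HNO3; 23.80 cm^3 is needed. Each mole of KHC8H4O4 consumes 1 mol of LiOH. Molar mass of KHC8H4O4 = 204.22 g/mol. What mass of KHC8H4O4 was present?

Total n(LiOH) added = 0.5674 x 0.04310 = 0.02445 mol.
n(HNO3) used = 0.1494 x 0.02380 = 0.003556 mol, which equals the excess n(LiOH).
So n(LiOH) consumed by the sample = 0.02445 - 0.003556 = 0.02090 mol.
n(KHC8H4O4) = 0.02090 / 1 = 0.02090 mol.
mass = 0.02090 mol x 204.22 g/mol = 4.27 g.

4.27 g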